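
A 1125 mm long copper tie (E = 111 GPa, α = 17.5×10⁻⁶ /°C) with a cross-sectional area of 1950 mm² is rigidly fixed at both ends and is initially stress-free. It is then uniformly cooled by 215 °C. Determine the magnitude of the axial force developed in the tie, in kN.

The ends cannot move, so σ = EαΔT = 111×10³ × 17.5×10⁻⁶ × 215 = 417.6 MPa.
Then P = σA = 417.6 × 1950 mm² = 814.4 kN, tensile.

P ≈ 814 kN (tensile)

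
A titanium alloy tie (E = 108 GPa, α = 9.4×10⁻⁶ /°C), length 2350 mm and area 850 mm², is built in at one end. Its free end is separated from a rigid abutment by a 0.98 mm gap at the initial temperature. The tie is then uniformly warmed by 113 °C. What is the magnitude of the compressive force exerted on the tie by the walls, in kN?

Free thermal elongation = αΔT L = 9.4×10⁻⁶ × 113 × 2350 = 2.496 mm.
This exceeds the 0.98 mm gap, so the wall pushes back. The portion of expansion that must be recovered elastically is δ_free − gap = 2.496 − 0.98 = 1.516 mm.
So σ = E(δ_free − g)/L = 108×10³ × 1.516/2350 = 69.68 MPa.
P = σA = 69.68 × 850 = 59.23 kN.

P ≈ 59.2 kN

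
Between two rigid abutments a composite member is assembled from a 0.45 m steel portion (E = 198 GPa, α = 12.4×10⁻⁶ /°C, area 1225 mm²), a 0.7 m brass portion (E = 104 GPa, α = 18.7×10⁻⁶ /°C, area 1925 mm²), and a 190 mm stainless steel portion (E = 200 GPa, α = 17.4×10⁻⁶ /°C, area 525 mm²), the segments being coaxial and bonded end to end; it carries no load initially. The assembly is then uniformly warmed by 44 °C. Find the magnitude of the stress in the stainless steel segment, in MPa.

If the supports were absent, the total length change would be Σ αᵢΔT Lᵢ = 12.4×10⁻⁶×44×450 + 18.7×10⁻⁶×44×700 + 17.4×10⁻⁶×44×190 = 0.9669 mm.
The rigid supports impose zero overall length change; the single axial force P common to all segments must satisfy P Σ Lᵢ/(AᵢEᵢ) = δ_free.
Σ Lᵢ/(AᵢEᵢ) = 450/(1225×198×10³) + 700/(1925×104×10³) + 190/(525×200×10³) = 7.161×10⁻⁶ mm/N.
Hence P = δ_free / Σ(L/AE) = 0.9669/7.161×10⁻⁶ = 135 kN (compressive).
σ_{stainless steel} = P / A = 135000 / 525 = 257.2 MPa.

σ ≈ 257 MPa (compressive)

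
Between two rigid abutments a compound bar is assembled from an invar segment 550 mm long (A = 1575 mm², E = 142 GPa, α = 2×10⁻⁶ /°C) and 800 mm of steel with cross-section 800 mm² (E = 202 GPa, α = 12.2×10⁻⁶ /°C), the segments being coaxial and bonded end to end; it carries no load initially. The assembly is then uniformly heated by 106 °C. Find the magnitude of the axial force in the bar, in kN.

Free thermal expansion of the whole bar: Σ αᵢΔT Lᵢ = 2×10⁻⁶×106×550 + 12.2×10⁻⁶×106×800 = 1.151 mm.
The walls prevent any net length change, so an axial force P (same in every segment) develops. Compatibility: P · Σ Lᵢ/(AᵢEᵢ) = δ_free.
Σ Lᵢ/(AᵢEᵢ) = 550/(1575×142×10³) + 800/(800×202×10³) = 7.41×10⁻⁶ mm/N.
Hence P = δ_free / Σ(L/AE) = 1.151/7.41×10⁻⁶ = 155.4 kN (compressive).

P ≈ 155 kN (compressive)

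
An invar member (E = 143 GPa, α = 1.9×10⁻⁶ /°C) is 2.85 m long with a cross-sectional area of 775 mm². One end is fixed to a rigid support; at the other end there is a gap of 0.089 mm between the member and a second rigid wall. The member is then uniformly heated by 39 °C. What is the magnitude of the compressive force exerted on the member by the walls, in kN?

Free thermal elongation = αΔT L = 1.9×10⁻⁶ × 39 × 2850 = 0.2112 mm.
After closing the 0.089 mm clearance, 0.2112 − 0.089 = 0.1222 mm of expansion remains to be suppressed by the wall.
So σ = E(δ_free − g)/L = 143×10³ × 0.1222/2850 = 6.131 MPa.
P = σA = 6.131 × 775 = 4.751 kN.

P ≈ 4.75 kN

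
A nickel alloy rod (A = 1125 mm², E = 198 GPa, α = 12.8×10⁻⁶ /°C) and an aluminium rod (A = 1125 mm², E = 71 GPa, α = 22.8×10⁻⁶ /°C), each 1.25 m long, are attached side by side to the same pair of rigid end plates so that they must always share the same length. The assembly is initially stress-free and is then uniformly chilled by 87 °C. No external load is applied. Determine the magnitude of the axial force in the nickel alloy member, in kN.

Both members must finish at the same length. With the larger α, the aluminium tends to over-contract; the plates restrain it, putting the aluminium in tension and the nickel alloy in compression. With no external load the two internal forces are equal and opposite, magnitude P.
Setting the final lengths equal and cancelling L: (α₁ − α₂)ΔT = P/(A₁E₁) + P/(A₂E₂).
|α₁ − α₂|·ΔT = 10×10⁻⁶ × 87 = 0.00087.
1/(A₁E₁) + 1/(A₂E₂) = 1/(1125×198×10³) + 1/(1125×71×10³) = 1.701×10⁻⁸ N⁻¹.
P = 0.00087 / 1.701×10⁻⁸ = 51150 N = 51.15 kN.

P ≈ 51.1 kN (compressive in the nickel alloy)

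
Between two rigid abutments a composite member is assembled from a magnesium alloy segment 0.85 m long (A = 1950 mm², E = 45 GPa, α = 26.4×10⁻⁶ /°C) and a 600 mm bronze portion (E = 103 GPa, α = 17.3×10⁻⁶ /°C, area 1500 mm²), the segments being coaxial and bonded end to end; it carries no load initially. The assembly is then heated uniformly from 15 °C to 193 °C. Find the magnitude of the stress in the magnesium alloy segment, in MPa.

σ ≈ 221 MPa (compressive)

With the walls removed the bar would change length by δ_free = Σ αᵢΔT Lᵢ = 26.4×10⁻⁶×178×850 + 17.3×10⁻⁶×178×600 = 5.842 mm.
Since the ends are fixed, an axial force P builds up, equal in every segment, with P · Σ Lᵢ/(AᵢEᵢ) = δ_free.
The series flexibility is Σ Lᵢ/(AᵢEᵢ) = 850/(1950×45×10³) + 600/(1500×103×10³) = 1.357×10⁻⁵ mm/N.
Hence P = δ_free / Σ(L/AE) = 5.842/1.357×10⁻⁵ = 430.5 kN (compressive).
σ_{magnesium alloy} = P / A = 430500 / 1950 = 220.8 MPa.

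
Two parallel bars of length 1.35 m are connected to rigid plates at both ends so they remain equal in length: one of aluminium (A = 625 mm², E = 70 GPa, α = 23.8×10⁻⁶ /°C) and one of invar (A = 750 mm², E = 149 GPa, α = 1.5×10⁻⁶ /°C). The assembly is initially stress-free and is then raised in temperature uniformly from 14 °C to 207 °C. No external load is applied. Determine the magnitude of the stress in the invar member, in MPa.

The aluminium has the larger α, so on heating it would change length more than the invar if both were free. The rigid plates force a common final length, so the aluminium is put into compression and the invar into tension, with equal and opposite forces P (no external load).
Compatibility of the two members (thermal + elastic change equal): (α₁ − α₂)ΔT = P·[1/(A₁E₁) + 1/(A₂E₂)].
|α₁ − α₂|·ΔT = 22.3×10⁻⁶ × 193 = 0.004304.
1/(A₁E₁) + 1/(A₂E₂) = 1/(625×70×10³) + 1/(750×149×10³) = 3.181×10⁻⁸ N⁻¹.
So P = 0.004304 / 3.181×10⁻⁸ = 135.3 kN.
σ_{invar} = P/A₂ = 135300/750 = 180.4 MPa, tensile.

σ ≈ 180 MPa (tensile)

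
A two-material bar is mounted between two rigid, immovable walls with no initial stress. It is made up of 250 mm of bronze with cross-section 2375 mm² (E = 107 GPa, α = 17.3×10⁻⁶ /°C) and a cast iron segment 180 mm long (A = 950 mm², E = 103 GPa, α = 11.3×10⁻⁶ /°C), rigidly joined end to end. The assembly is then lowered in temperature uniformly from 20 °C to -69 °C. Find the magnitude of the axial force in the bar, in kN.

Free thermal contraction of the whole bar: Σ αᵢΔT Lᵢ = 17.3×10⁻⁶×89×250 + 11.3×10⁻⁶×89×180 = 0.566 mm.
Since the ends are fixed, an axial force P builds up, equal in every segment, with P · Σ Lᵢ/(AᵢEᵢ) = δ_free.
The series flexibility is Σ Lᵢ/(AᵢEᵢ) = 250/(2375×107×10³) + 180/(950×103×10³) = 2.823×10⁻⁶ mm/N.
P = 0.566 / 2.823×10⁻⁶ = 200500 N = 200.5 kN, tensile.

P ≈ 200 kN (tensile)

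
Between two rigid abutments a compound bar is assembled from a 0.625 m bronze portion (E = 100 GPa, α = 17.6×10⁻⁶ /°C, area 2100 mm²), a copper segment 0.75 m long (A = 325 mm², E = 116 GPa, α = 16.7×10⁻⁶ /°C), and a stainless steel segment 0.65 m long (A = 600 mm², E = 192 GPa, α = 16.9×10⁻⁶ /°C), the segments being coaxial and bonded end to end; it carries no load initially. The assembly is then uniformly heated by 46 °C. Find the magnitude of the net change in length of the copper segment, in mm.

With the walls removed the bar would change length by δ_free = Σ αᵢΔT Lᵢ = 17.6×10⁻⁶×46×625 + 16.7×10⁻⁶×46×750 + 16.9×10⁻⁶×46×650 = 1.587 mm.
The walls prevent any net length change, so an axial force P (same in every segment) develops. Compatibility: P · Σ Lᵢ/(AᵢEᵢ) = δ_free.
Σ Lᵢ/(AᵢEᵢ) = 625/(2100×100×10³) + 750/(325×116×10³) + 650/(600×192×10³) = 2.851×10⁻⁵ mm/N.
So P = 1.587 / 2.851×10⁻⁵ = 55.68 kN, compressive.
For the copper segment, free thermal change = 16.7×10⁻⁶×46×750 = 0.5761 mm and elastic change from P = 55680×750/(325×116×10³) = 1.108 mm; these oppose, so the net change is 0.531 mm (segment shortens).

|ΔL| ≈ 0.531 mm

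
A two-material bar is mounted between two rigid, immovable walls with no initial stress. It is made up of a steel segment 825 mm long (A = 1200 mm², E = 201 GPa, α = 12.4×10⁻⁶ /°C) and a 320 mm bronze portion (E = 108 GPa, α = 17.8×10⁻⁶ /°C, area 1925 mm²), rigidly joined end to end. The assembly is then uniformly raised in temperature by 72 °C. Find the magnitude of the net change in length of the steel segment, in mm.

|ΔL| ≈ 0.0542 mm

With the walls removed the bar would change length by δ_free = Σ αᵢΔT Lᵢ = 12.4×10⁻⁶×72×825 + 17.8×10⁻⁶×72×320 = 1.147 mm.
Since the ends are fixed, an axial force P builds up, equal in every segment, with P · Σ Lᵢ/(AᵢEᵢ) = δ_free.
The series flexibility is Σ Lᵢ/(AᵢEᵢ) = 825/(1200×201×10³) + 320/(1925×108×10³) = 4.96×10⁻⁶ mm/N.
So P = 1.147 / 4.96×10⁻⁶ = 231.2 kN, compressive.
For the steel segment, free thermal change = 12.4×10⁻⁶×72×825 = 0.7366 mm and elastic change from P = 231200×825/(1200×201×10³) = 0.7908 mm; these oppose, so the net change is 0.0542 mm (segment shortens).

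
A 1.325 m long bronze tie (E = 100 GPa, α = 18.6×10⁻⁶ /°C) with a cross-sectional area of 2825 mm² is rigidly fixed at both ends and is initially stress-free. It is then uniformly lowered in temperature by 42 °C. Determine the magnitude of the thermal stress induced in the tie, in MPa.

The supports are rigid, so the total axial strain is zero. The restrained thermal strain is ε = αΔT = 18.6×10⁻⁶ × 42 = 781.2×10⁻⁶.
σ = EαΔT = 100×10³ × 18.6×10⁻⁶ × 42 = 78.12 MPa (tensile; the tie is trying to contract).

σ ≈ 78.1 MPa (tensile)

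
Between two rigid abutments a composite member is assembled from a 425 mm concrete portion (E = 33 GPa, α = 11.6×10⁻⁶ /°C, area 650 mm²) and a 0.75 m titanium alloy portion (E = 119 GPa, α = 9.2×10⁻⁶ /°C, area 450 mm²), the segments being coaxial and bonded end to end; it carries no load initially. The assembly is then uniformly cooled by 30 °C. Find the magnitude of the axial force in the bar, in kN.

P ≈ 10.5 kN (tensile)

With the walls removed the bar would change length by δ_free = Σ αᵢΔT Lᵢ = 11.6×10⁻⁶×30×425 + 9.2×10⁻⁶×30×750 = 0.3549 mm.
The rigid supports impose zero overall length change; the single axial force P common to all segments must satisfy P Σ Lᵢ/(AᵢEᵢ) = δ_free.
The series flexibility is Σ Lᵢ/(AᵢEᵢ) = 425/(650×33×10³) + 750/(450×119×10³) = 3.382×10⁻⁵ mm/N.
P = 0.3549 / 3.382×10⁻⁵ = 10490 N = 10.49 kN, tensile.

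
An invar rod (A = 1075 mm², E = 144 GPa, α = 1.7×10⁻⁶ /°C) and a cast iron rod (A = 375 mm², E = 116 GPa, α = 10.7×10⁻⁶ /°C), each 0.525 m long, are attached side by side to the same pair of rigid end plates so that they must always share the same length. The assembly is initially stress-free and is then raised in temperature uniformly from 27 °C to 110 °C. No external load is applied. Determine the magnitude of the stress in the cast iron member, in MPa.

σ ≈ 67.6 MPa (compressive)

Both members must finish at the same length. With the larger α, the cast iron tends to over-expand; the plates restrain it, putting the cast iron in compression and the invar in tension. With no external load the two internal forces are equal and opposite, magnitude P.
Compatibility of the two members (thermal + elastic change equal): (α₁ − α₂)ΔT = P·[1/(A₁E₁) + 1/(A₂E₂)].
|α₁ − α₂|·ΔT = 9×10⁻⁶ × 83 = 0.000747.
1/(A₁E₁) + 1/(A₂E₂) = 1/(1075×144×10³) + 1/(375×116×10³) = 2.945×10⁻⁸ N⁻¹.
P = 0.000747 / 2.945×10⁻⁸ = 25370 N = 25.37 kN.
σ_{cast iron} = P/A₂ = 25370/375 = 67.64 MPa, compressive.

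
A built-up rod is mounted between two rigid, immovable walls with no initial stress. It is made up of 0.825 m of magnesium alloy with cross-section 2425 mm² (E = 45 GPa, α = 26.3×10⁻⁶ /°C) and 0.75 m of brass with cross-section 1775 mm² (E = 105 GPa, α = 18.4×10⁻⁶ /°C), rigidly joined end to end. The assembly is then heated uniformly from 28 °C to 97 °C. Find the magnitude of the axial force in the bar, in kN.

If the supports were absent, the total length change would be Σ αᵢΔT Lᵢ = 26.3×10⁻⁶×69×825 + 18.4×10⁻⁶×69×750 = 2.449 mm.
The rigid supports impose zero overall length change; the single axial force P common to all segments must satisfy P Σ Lᵢ/(AᵢEᵢ) = δ_free.
Σ Lᵢ/(AᵢEᵢ) = 825/(2425×45×10³) + 750/(1775×105×10³) = 1.158×10⁻⁵ mm/N.
P = 2.449 / 1.158×10⁻⁵ = 211400 N = 211.4 kN, compressive.

P ≈ 211 kN (compressive)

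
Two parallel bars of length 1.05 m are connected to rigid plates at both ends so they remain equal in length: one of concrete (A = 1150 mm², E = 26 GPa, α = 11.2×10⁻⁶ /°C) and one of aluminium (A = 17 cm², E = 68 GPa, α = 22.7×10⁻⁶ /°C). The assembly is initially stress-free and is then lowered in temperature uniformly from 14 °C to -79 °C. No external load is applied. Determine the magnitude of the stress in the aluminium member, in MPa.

σ ≈ 14.9 MPa (tensile)

Equilibrium of a rigid end plate with no external load gives equal and opposite internal forces ±P in the two members. Since α_{aluminium} > α_{concrete}, cooling drives the aluminium into tension and the concrete into compression.
Equating the net (thermal + elastic) strains gives |α₁ − α₂|·ΔT = P·[1/(A₁E₁) + 1/(A₂E₂)].
|α₁ − α₂|·ΔT = 11.5×10⁻⁶ × 93 = 0.001069.
1/(A₁E₁) + 1/(A₂E₂) = 1/(1150×26×10³) + 1/(1700×68×10³) = 4.21×10⁻⁸ N⁻¹.
So P = 0.001069 / 4.21×10⁻⁸ = 25.41 kN.
σ_{aluminium} = P/A₂ = 25410/1700 = 14.95 MPa, tensile.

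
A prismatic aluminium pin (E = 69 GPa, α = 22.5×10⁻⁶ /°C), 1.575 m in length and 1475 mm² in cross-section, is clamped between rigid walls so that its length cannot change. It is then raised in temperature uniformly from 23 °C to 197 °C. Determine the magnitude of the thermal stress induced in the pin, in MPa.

σ ≈ 270 MPa (compressive)

The supports are rigid, so the total axial strain is zero. The restrained thermal strain is ε = αΔT = 22.5×10⁻⁶ × 174 = 3915×10⁻⁶.
Hence σ = E·αΔT = 69×10³ × 3915×10⁻⁶ = 270.1 MPa, compressive.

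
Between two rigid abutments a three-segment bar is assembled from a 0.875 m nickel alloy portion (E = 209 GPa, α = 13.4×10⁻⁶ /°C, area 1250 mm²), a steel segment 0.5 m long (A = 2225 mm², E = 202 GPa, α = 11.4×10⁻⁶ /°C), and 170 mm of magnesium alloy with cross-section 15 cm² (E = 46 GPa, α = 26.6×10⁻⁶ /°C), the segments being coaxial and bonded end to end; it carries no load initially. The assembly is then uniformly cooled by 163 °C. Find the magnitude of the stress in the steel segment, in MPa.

With the walls removed the bar would change length by δ_free = Σ αᵢΔT Lᵢ = 13.4×10⁻⁶×163×875 + 11.4×10⁻⁶×163×500 + 26.6×10⁻⁶×163×170 = 3.577 mm.
Since the ends are fixed, an axial force P builds up, equal in every segment, with P · Σ Lᵢ/(AᵢEᵢ) = δ_free.
The series flexibility is Σ Lᵢ/(AᵢEᵢ) = 875/(1250×209×10³) + 500/(2225×202×10³) + 170/(1500×46×10³) = 6.926×10⁻⁶ mm/N.
So P = 3.577 / 6.926×10⁻⁶ = 516.5 kN, tensile.
σ_{steel} = P / A = 516500 / 2225 = 232.2 MPa.

σ ≈ 232 MPa (tensile)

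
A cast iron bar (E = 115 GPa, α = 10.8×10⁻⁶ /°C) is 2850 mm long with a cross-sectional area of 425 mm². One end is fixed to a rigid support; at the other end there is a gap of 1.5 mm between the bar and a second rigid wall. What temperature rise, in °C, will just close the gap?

ΔT ≈ 48.7 °C

The gap closes when αΔT L = 1.5 mm, since the bar is still unstressed at that instant.
ΔT = 1.5 / (10.8×10⁻⁶ × 2850) = 48.73 °C.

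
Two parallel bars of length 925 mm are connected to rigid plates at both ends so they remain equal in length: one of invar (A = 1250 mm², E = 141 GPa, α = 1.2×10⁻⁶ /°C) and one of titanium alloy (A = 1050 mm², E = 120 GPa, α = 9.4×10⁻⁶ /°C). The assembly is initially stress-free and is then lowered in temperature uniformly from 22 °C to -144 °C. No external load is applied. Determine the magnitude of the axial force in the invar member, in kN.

Both members must finish at the same length. With the larger α, the titanium alloy tends to over-contract; the plates restrain it, putting the titanium alloy in tension and the invar in compression. With no external load the two internal forces are equal and opposite, magnitude P.
Compatibility of the two members (thermal + elastic change equal): (α₁ − α₂)ΔT = P·[1/(A₁E₁) + 1/(A₂E₂)].
|α₁ − α₂|·ΔT = 8.2×10⁻⁶ × 166 = 0.001361.
1/(A₁E₁) + 1/(A₂E₂) = 1/(1250×141×10³) + 1/(1050×120×10³) = 1.361×10⁻⁸ N⁻¹.
P = 0.001361 / 1.361×10⁻⁸ = 100000 N = 100 kN.

P ≈ 100 kN (compressive in the invar)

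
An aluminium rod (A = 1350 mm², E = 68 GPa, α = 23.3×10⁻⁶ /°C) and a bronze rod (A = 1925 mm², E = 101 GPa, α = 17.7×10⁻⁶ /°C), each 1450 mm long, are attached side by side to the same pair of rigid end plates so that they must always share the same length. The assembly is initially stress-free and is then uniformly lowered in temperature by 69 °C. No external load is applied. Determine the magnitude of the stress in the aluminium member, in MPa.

The aluminium has the larger α, so on cooling it would change length more than the bronze if both were free. The rigid plates force a common final length, so the aluminium is put into tension and the bronze into compression, with equal and opposite forces P (no external load).
Equating the net (thermal + elastic) strains gives |α₁ − α₂|·ΔT = P·[1/(A₁E₁) + 1/(A₂E₂)].
|α₁ − α₂|·ΔT = 5.6×10⁻⁶ × 69 = 0.0003864.
1/(A₁E₁) + 1/(A₂E₂) = 1/(1350×68×10³) + 1/(1925×101×10³) = 1.604×10⁻⁸ N⁻¹.
P = 0.0003864 / 1.604×10⁻⁸ = 24090 N = 24.09 kN.
σ_{aluminium} = P/A₁ = 24090/1350 = 17.85 MPa, tensile.

σ ≈ 17.8 MPa (tensile)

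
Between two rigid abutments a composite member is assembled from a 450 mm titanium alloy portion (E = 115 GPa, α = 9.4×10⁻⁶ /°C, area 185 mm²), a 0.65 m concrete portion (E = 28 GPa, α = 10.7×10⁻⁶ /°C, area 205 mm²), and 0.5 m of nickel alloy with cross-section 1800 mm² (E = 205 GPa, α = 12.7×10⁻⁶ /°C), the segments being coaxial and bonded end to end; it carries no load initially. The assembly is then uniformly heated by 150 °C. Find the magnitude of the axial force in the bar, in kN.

Free thermal expansion of the whole bar: Σ αᵢΔT Lᵢ = 9.4×10⁻⁶×150×450 + 10.7×10⁻⁶×150×650 + 12.7×10⁻⁶×150×500 = 2.63 mm.
The walls prevent any net length change, so an axial force P (same in every segment) develops. Compatibility: P · Σ Lᵢ/(AᵢEᵢ) = δ_free.
The series flexibility is Σ Lᵢ/(AᵢEᵢ) = 450/(185×115×10³) + 650/(205×28×10³) + 500/(1800×205×10³) = 0.0001357 mm/N.
P = 2.63 / 0.0001357 = 19380 N = 19.38 kN, compressive.

P ≈ 19.4 kN (compressive)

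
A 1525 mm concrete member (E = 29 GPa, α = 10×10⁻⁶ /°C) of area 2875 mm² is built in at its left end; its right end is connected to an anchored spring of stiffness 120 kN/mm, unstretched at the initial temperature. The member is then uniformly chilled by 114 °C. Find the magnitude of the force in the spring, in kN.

P ≈ 65.3 kN

Free thermal contraction: δ_free = αΔT L = 10×10⁻⁶ × 114 × 1525 = 1.738 mm.
With a force P in the spring, the elastic change of the member is PL/(AE) and that of the spring is P/k; compatibility requires their sum to equal δ_free.
So P = δ_free / [L/(AE) + 1/k] = 1.738 / [ 1525/(2875×29×10³) + 1/(120×10³) ].
P = 1.738 / 2.662×10⁻⁵ = 65300 N.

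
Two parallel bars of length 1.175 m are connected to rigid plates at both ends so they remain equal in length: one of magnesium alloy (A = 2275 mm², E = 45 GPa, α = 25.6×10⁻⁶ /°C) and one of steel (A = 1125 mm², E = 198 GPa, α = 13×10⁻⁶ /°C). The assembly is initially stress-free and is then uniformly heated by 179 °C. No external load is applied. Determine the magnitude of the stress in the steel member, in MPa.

Equilibrium of a rigid end plate with no external load gives equal and opposite internal forces ±P in the two members. Since α_{magnesium alloy} > α_{steel}, heating drives the magnesium alloy into compression and the steel into tension.
Equating the net (thermal + elastic) strains gives |α₁ − α₂|·ΔT = P·[1/(A₁E₁) + 1/(A₂E₂)].
|α₁ − α₂|·ΔT = 12.6×10⁻⁶ × 179 = 0.002255.
1/(A₁E₁) + 1/(A₂E₂) = 1/(2275×45×10³) + 1/(1125×198×10³) = 1.426×10⁻⁸ N⁻¹.
So P = 0.002255 / 1.426×10⁻⁸ = 158.2 kN.
σ_{steel} = P/A₂ = 158200/1125 = 140.6 MPa, tensile.

σ ≈ 141 MPa (tensile)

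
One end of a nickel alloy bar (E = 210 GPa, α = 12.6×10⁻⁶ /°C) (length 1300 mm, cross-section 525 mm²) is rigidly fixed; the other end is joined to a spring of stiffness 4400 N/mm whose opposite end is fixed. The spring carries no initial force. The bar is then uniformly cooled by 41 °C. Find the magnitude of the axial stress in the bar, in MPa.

If the spring were absent the bar would shorten by αΔT L = 12.6×10⁻⁶ × 41 × 1300 = 0.6716 mm.
With a force P in the spring, the elastic change of the bar is PL/(AE) and that of the spring is P/k; compatibility requires their sum to equal δ_free.
P [ L/(AE) + 1/k ] = δ_free → P [ 1300/(525×210×10³) + 1/(4400) ] = 0.6716.
P = 0.6716 / 0.0002391 = 2809 N.
σ = P/A = 2809/525 = 5.351 MPa.

σ ≈ 5.35 MPa (tensile)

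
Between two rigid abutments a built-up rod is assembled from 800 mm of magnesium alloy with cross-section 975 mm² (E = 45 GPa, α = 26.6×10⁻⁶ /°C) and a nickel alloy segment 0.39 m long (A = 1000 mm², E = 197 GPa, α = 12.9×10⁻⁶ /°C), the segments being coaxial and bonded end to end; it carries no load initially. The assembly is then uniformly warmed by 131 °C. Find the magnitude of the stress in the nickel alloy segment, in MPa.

If the supports were absent, the total length change would be Σ αᵢΔT Lᵢ = 26.6×10⁻⁶×131×800 + 12.9×10⁻⁶×131×390 = 3.447 mm.
The rigid supports impose zero overall length change; the single axial force P common to all segments must satisfy P Σ Lᵢ/(AᵢEᵢ) = δ_free.
The series flexibility is Σ Lᵢ/(AᵢEᵢ) = 800/(975×45×10³) + 390/(1000×197×10³) = 2.021×10⁻⁵ mm/N.
Hence P = δ_free / Σ(L/AE) = 3.447/2.021×10⁻⁵ = 170.5 kN (compressive).
σ_{nickel alloy} = P / A = 170500 / 1000 = 170.5 MPa.

σ ≈ 171 MPa (compressive)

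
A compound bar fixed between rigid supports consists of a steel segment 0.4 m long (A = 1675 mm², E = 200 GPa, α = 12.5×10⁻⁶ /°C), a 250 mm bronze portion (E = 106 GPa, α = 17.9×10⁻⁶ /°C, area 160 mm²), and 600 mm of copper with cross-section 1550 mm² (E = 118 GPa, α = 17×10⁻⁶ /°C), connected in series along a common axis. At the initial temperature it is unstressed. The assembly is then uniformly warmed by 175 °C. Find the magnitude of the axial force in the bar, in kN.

If the supports were absent, the total length change would be Σ αᵢΔT Lᵢ = 12.5×10⁻⁶×175×400 + 17.9×10⁻⁶×175×250 + 17×10⁻⁶×175×600 = 3.443 mm.
Since the ends are fixed, an axial force P builds up, equal in every segment, with P · Σ Lᵢ/(AᵢEᵢ) = δ_free.
Σ Lᵢ/(AᵢEᵢ) = 400/(1675×200×10³) + 250/(160×106×10³) + 600/(1550×118×10³) = 1.922×10⁻⁵ mm/N.
Hence P = δ_free / Σ(L/AE) = 3.443/1.922×10⁻⁵ = 179.2 kN (compressive).

P ≈ 179 kN (compressive)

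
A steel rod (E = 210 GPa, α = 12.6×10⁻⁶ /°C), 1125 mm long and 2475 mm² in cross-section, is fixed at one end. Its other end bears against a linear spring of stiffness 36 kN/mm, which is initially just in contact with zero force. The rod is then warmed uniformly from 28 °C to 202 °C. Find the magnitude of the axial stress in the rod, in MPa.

σ ≈ 33.3 MPa (compressive)

If the spring were absent the rod would lengthen by αΔT L = 12.6×10⁻⁶ × 174 × 1125 = 2.466 mm.
With a force P in the spring, the elastic change of the rod is PL/(AE) and that of the spring is P/k; compatibility requires their sum to equal δ_free.
P [ L/(AE) + 1/k ] = δ_free → P [ 1125/(2475×210×10³) + 1/(36×10³) ] = 2.466.
P = 2.466 / 2.994×10⁻⁵ = 82370 N.
σ = P/A = 82370/2475 = 33.28 MPa.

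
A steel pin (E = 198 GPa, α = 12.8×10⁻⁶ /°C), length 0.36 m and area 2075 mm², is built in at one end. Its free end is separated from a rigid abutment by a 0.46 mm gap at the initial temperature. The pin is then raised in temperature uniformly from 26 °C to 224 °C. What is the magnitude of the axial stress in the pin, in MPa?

σ ≈ 249 MPa (compressive)

If the wall were absent the pin would grow by αΔT L = 12.8×10⁻⁶ × 198 × 360 = 0.9124 mm.
The gap closes (δ_free > 0.46 mm) and the wall then resists a further 0.9124 − 0.46 = 0.4524 mm of expansion.
Compatibility: PL/(AE) = 0.4524 mm, so σ = P/A = E × (0.4524/360) = 248.8 MPa.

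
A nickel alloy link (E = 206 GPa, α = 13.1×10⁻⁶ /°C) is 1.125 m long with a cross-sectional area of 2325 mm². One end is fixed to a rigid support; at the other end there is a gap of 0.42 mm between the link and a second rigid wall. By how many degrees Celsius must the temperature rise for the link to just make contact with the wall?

ΔT ≈ 28.5 °C

Contact occurs when the free expansion equals the gap: αΔT L = 0.42 mm.
So ΔT = g/(αL) = 0.42/(13.1×10⁻⁶ × 1125) = 28.5 °C.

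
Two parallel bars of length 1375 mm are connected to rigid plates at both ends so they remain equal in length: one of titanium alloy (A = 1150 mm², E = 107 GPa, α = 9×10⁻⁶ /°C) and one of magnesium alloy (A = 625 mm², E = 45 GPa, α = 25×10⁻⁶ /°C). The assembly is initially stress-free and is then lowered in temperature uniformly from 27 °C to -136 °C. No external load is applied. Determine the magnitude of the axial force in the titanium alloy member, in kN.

P ≈ 59.7 kN (compressive in the titanium alloy)

Both members must finish at the same length. With the larger α, the magnesium alloy tends to over-contract; the plates restrain it, putting the magnesium alloy in tension and the titanium alloy in compression. With no external load the two internal forces are equal and opposite, magnitude P.
Equating the net (thermal + elastic) strains gives |α₁ − α₂|·ΔT = P·[1/(A₁E₁) + 1/(A₂E₂)].
|α₁ − α₂|·ΔT = 16×10⁻⁶ × 163 = 0.002608.
1/(A₁E₁) + 1/(A₂E₂) = 1/(1150×107×10³) + 1/(625×45×10³) = 4.368×10⁻⁸ N⁻¹.
So P = 0.002608 / 4.368×10⁻⁸ = 59.7 kN.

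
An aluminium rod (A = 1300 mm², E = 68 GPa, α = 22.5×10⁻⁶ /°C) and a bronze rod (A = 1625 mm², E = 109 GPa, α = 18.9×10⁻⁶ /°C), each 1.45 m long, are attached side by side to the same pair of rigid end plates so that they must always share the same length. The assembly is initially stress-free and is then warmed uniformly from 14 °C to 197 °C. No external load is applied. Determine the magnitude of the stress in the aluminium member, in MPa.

σ ≈ 29.9 MPa (compressive)

Equilibrium of a rigid end plate with no external load gives equal and opposite internal forces ±P in the two members. Since α_{aluminium} > α_{bronze}, heating drives the aluminium into compression and the bronze into tension.
Equating the net (thermal + elastic) strains gives |α₁ − α₂|·ΔT = P·[1/(A₁E₁) + 1/(A₂E₂)].
|α₁ − α₂|·ΔT = 3.6×10⁻⁶ × 183 = 0.0006588.
1/(A₁E₁) + 1/(A₂E₂) = 1/(1300×68×10³) + 1/(1625×109×10³) = 1.696×10⁻⁸ N⁻¹.
P = 0.0006588 / 1.696×10⁻⁸ = 38850 N = 38.85 kN.
σ_{aluminium} = P/A₁ = 38850/1300 = 29.88 MPa, compressive.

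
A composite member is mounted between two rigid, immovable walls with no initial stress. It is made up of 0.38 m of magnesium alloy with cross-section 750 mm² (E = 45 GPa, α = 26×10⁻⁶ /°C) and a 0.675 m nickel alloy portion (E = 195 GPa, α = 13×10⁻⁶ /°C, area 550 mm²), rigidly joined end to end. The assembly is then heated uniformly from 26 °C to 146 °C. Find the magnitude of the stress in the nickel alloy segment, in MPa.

σ ≈ 232 MPa (compressive)

If the supports were absent, the total length change would be Σ αᵢΔT Lᵢ = 26×10⁻⁶×120×380 + 13×10⁻⁶×120×675 = 2.239 mm.
Since the ends are fixed, an axial force P builds up, equal in every segment, with P · Σ Lᵢ/(AᵢEᵢ) = δ_free.
The series flexibility is Σ Lᵢ/(AᵢEᵢ) = 380/(750×45×10³) + 675/(550×195×10³) = 1.755×10⁻⁵ mm/N.
Hence P = δ_free / Σ(L/AE) = 2.239/1.755×10⁻⁵ = 127.5 kN (compressive).
σ_{nickel alloy} = P / A = 127500 / 550 = 231.9 MPa.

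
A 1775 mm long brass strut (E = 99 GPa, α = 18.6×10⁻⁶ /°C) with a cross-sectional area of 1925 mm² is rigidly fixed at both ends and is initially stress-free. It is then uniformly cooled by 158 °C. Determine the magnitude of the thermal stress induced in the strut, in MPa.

σ ≈ 291 MPa (tensile)

With length fixed, the mechanical strain must cancel the thermal strain αΔT = 18.6×10⁻⁶ × 158 = 2938.8×10⁻⁶.
Hence σ = E·αΔT = 99×10³ × 2938.8×10⁻⁶ = 290.9 MPa, tensile.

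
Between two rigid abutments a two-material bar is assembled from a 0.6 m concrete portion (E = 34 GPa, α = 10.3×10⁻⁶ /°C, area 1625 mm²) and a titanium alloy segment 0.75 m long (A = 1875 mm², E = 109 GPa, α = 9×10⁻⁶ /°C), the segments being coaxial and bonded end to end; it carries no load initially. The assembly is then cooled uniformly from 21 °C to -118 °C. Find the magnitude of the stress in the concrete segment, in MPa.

σ ≈ 76.1 MPa (tensile)

With the walls removed the bar would change length by δ_free = Σ αᵢΔT Lᵢ = 10.3×10⁻⁶×139×600 + 9×10⁻⁶×139×750 = 1.797 mm.
Since the ends are fixed, an axial force P builds up, equal in every segment, with P · Σ Lᵢ/(AᵢEᵢ) = δ_free.
The series flexibility is Σ Lᵢ/(AᵢEᵢ) = 600/(1625×34×10³) + 750/(1875×109×10³) = 1.453×10⁻⁵ mm/N.
P = 1.797 / 1.453×10⁻⁵ = 123700 N = 123.7 kN, tensile.
σ_{concrete} = P / A = 123700 / 1625 = 76.12 MPa.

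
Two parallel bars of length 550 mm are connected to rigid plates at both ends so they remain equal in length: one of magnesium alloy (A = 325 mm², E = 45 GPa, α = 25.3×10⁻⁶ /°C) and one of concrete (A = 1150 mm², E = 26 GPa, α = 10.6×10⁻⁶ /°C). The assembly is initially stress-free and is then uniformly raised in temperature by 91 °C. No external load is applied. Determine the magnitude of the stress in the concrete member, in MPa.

Equilibrium of a rigid end plate with no external load gives equal and opposite internal forces ±P in the two members. Since α_{magnesium alloy} > α_{concrete}, heating drives the magnesium alloy into compression and the concrete into tension.
Compatibility of the two members (thermal + elastic change equal): (α₁ − α₂)ΔT = P·[1/(A₁E₁) + 1/(A₂E₂)].
|α₁ − α₂|·ΔT = 14.7×10⁻⁶ × 91 = 0.001338.
1/(A₁E₁) + 1/(A₂E₂) = 1/(325×45×10³) + 1/(1150×26×10³) = 1.018×10⁻⁷ N⁻¹.
So P = 0.001338 / 1.018×10⁻⁷ = 13.14 kN.
σ_{concrete} = P/A₂ = 13140/1150 = 11.42 MPa, tensile.

σ ≈ 11.4 MPa (tensile)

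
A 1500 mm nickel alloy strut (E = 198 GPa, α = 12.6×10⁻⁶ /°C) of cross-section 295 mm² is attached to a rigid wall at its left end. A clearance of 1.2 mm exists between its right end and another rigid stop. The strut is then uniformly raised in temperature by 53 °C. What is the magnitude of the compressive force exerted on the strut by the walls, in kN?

If the wall were absent the strut would grow by αΔT L = 12.6×10⁻⁶ × 53 × 1500 = 1.002 mm.
This is smaller than the 1.2 mm clearance, so the strut expands freely without reaching the stop — the stress is zero.

P ≈ 0 kN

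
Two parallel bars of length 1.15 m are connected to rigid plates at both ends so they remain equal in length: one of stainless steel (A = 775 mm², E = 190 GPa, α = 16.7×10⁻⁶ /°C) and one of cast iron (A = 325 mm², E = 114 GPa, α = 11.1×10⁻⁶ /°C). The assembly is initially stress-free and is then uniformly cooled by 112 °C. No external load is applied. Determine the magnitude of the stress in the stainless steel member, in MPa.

σ ≈ 24 MPa (tensile)

Both members must finish at the same length. With the larger α, the stainless steel tends to over-contract; the plates restrain it, putting the stainless steel in tension and the cast iron in compression. With no external load the two internal forces are equal and opposite, magnitude P.
Compatibility of the two members (thermal + elastic change equal): (α₁ − α₂)ΔT = P·[1/(A₁E₁) + 1/(A₂E₂)].
|α₁ − α₂|·ΔT = 5.6×10⁻⁶ × 112 = 0.0006272.
1/(A₁E₁) + 1/(A₂E₂) = 1/(775×190×10³) + 1/(325×114×10³) = 3.378×10⁻⁸ N⁻¹.
P = 0.0006272 / 3.378×10⁻⁸ = 18570 N = 18.57 kN.
σ_{stainless steel} = P/A₁ = 18570/775 = 23.96 MPa, tensile.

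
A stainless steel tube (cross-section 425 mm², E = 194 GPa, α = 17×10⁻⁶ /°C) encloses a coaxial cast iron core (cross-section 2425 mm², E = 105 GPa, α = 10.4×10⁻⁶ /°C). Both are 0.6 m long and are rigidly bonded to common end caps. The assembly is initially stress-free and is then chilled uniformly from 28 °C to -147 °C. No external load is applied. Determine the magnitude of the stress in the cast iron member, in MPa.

σ ≈ 29.7 MPa (compressive)

The stainless steel has the larger α, so on cooling it would change length more than the cast iron if both were free. The rigid plates force a common final length, so the stainless steel is put into tension and the cast iron into compression, with equal and opposite forces P (no external load).
Equating the net (thermal + elastic) strains gives |α₁ − α₂|·ΔT = P·[1/(A₁E₁) + 1/(A₂E₂)].
|α₁ − α₂|·ΔT = 6.6×10⁻⁶ × 175 = 0.001155.
1/(A₁E₁) + 1/(A₂E₂) = 1/(425×194×10³) + 1/(2425×105×10³) = 1.606×10⁻⁸ N⁻¹.
So P = 0.001155 / 1.606×10⁻⁸ = 71.94 kN.
σ_{cast iron} = P/A₂ = 71940/2425 = 29.66 MPa, compressive.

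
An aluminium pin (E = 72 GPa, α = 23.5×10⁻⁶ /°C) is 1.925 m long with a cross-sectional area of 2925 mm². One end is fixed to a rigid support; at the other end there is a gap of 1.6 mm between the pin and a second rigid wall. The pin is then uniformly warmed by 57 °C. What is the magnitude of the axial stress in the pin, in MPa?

Free thermal elongation = αΔT L = 23.5×10⁻⁶ × 57 × 1925 = 2.579 mm.
The gap closes (δ_free > 1.6 mm) and the wall then resists a further 2.579 − 1.6 = 0.9785 mm of expansion.
That suppressed elongation corresponds to σ = E·Δ/L = 72×10³ × 0.9785/1925 = 36.6 MPa.

σ ≈ 36.6 MPa (compressive)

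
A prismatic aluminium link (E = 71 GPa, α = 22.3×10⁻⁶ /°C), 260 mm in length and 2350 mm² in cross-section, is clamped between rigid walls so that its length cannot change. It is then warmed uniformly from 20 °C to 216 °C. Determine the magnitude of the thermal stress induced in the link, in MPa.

σ ≈ 310 MPa (compressive)

Because both ends are immovable the net strain is zero, and the suppressed thermal strain is αΔT = 22.3×10⁻⁶ × 196 = 4370.8×10⁻⁶.
The stress required to suppress this strain is σ = Eε = 71×10³ × 4370.8×10⁻⁶ = 310.3 MPa, compressive since the link is trying to expand.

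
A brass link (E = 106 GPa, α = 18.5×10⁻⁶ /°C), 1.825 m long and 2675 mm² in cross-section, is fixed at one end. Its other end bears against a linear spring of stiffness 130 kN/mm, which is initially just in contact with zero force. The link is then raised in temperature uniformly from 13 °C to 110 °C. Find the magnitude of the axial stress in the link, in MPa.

σ ≈ 86.7 MPa (compressive)

The unrestrained thermal change is αΔT L = 18.5×10⁻⁶ × 97 × 1825 = 3.275 mm.
With a force P in the spring, the elastic change of the link is PL/(AE) and that of the spring is P/k; compatibility requires their sum to equal δ_free.
So P = δ_free / [L/(AE) + 1/k] = 3.275 / [ 1825/(2675×106×10³) + 1/(130×10³) ].
P = 3.275 / 1.413×10⁻⁵ = 231800 N.
σ = P/A = 231800/2675 = 86.65 MPa.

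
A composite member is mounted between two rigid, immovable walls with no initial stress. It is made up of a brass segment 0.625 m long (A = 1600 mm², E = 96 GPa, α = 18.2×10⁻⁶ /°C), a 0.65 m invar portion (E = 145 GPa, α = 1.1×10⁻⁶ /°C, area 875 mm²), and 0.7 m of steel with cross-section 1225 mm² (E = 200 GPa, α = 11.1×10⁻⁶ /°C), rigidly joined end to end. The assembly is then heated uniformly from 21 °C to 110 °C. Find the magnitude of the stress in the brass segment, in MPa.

With the walls removed the bar would change length by δ_free = Σ αᵢΔT Lᵢ = 18.2×10⁻⁶×89×625 + 1.1×10⁻⁶×89×650 + 11.1×10⁻⁶×89×700 = 1.768 mm.
Since the ends are fixed, an axial force P builds up, equal in every segment, with P · Σ Lᵢ/(AᵢEᵢ) = δ_free.
The series flexibility is Σ Lᵢ/(AᵢEᵢ) = 625/(1600×96×10³) + 650/(875×145×10³) + 700/(1225×200×10³) = 1.205×10⁻⁵ mm/N.
So P = 1.768 / 1.205×10⁻⁵ = 146.7 kN, compressive.
σ_{brass} = P / A = 146700 / 1600 = 91.68 MPa.

σ ≈ 91.7 MPa (compressive)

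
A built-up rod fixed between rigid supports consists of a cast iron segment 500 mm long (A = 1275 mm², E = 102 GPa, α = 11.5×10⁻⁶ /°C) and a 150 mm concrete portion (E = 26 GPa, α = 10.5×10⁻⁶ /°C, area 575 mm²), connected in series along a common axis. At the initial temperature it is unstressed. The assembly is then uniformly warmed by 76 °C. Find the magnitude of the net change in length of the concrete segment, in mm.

If the supports were absent, the total length change would be Σ αᵢΔT Lᵢ = 11.5×10⁻⁶×76×500 + 10.5×10⁻⁶×76×150 = 0.5567 mm.
The rigid supports impose zero overall length change; the single axial force P common to all segments must satisfy P Σ Lᵢ/(AᵢEᵢ) = δ_free.
The series flexibility is Σ Lᵢ/(AᵢEᵢ) = 500/(1275×102×10³) + 150/(575×26×10³) = 1.388×10⁻⁵ mm/N.
P = 0.5567 / 1.388×10⁻⁵ = 40110 N = 40.11 kN, compressive.
For the concrete segment, free thermal change = 10.5×10⁻⁶×76×150 = 0.1197 mm and elastic change from P = 40110×150/(575×26×10³) = 0.4025 mm; these oppose, so the net change is 0.283 mm (segment shortens).

|ΔL| ≈ 0.283 mm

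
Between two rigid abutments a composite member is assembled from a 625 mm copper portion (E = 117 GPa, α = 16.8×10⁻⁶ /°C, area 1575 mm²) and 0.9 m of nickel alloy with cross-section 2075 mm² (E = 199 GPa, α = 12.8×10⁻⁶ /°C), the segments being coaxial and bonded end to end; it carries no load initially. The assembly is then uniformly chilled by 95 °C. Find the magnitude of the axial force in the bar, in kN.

If the supports were absent, the total length change would be Σ αᵢΔT Lᵢ = 16.8×10⁻⁶×95×625 + 12.8×10⁻⁶×95×900 = 2.092 mm.
Since the ends are fixed, an axial force P builds up, equal in every segment, with P · Σ Lᵢ/(AᵢEᵢ) = δ_free.
Σ Lᵢ/(AᵢEᵢ) = 625/(1575×117×10³) + 900/(2075×199×10³) = 5.571×10⁻⁶ mm/N.
Hence P = δ_free / Σ(L/AE) = 2.092/5.571×10⁻⁶ = 375.5 kN (tensile).

P ≈ 375 kN (tensile)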